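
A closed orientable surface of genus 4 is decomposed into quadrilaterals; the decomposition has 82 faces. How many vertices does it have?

χ = 2 − 2·4 = -6, and every face is a square so 4F = 2E.
E = 4·82/2 = 164. Then V = -6 + E − F = -6 + 164 − 82 = 76.

76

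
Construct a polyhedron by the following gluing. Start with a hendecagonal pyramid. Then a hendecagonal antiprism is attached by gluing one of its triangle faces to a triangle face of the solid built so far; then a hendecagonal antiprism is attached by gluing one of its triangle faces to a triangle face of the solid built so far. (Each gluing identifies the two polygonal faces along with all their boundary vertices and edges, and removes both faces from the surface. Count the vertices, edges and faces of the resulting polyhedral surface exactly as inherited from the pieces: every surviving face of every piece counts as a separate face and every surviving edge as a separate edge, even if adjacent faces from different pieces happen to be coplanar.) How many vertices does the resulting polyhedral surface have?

A hendecagonal pyramid: V=12, E=22, F=12.
Attach a hendecagonal antiprism (V=22, E=44, F=24) along a 3-gon: merge 3 vertices and 3 edges, delete both glued faces → V=31, E=63, F=34.
Attach a hendecagonal antiprism (V=22, E=44, F=24) along a 3-gon: merge 3 vertices and 3 edges, delete both glued faces → V=50, E=104, F=56.
Check: V − E + F = 50 − 104 + 56 = 2.

50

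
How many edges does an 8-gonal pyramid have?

16

A pyramid on an n-gon base has one n-gon and n triangles: V = 8 + 1 = 9, E = 2·8 = 16, F = 8 + 1 = 9.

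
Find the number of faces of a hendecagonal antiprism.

An antiprism on an n-gon has two n-gon caps and 2n triangles: V = 2·11 = 22, E = 4·11 = 44, F = 2·11 + 2 = 24.
Check: V − E + F = 22 − 44 + 24 = 2.

24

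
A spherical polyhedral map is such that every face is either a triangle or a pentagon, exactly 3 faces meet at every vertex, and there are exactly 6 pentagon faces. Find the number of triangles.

2

Let x be the number of triangles; then F = 6 + x.
Edge–face incidences: 2E = 5·6 + 3·x = 30 + 3x.
Every vertex has degree 3, so 3V = 2E.
Euler: V − E + F = 2 ⇒ (2E)/3 − E + (6 + x) = 2.
Multiply by 6: 2·(2E) − 3·(2E) + 6·(6 + x) = 12, i.e. 36 + 6x − (30 + 3x) = 12.
Collecting terms: 3x + 6 = 12, so 3x = 6, so x = 2.
Then 2E = 30 + 3·2 = 36, so E = 18, V = 2E/3 = 12, F = 6 + 2 = 8.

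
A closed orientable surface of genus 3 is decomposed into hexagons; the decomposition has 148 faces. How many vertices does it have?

χ = 2 − 2·3 = -4, and every face is a hexagon so 6F = 2E.
E = 6·148/2 = 444. Then V = -4 + E − F = -4 + 444 − 148 = 292.

292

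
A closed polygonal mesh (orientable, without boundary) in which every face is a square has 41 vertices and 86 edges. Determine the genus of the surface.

Every face is a square and each edge borders two faces, so 4F = 2·86, giving F = 43.
χ = V − E + F = 41 − 86 + 43 = -2.
For a closed orientable surface χ = 2 − 2g, so g = (2 − (-2))/2 = 2.

2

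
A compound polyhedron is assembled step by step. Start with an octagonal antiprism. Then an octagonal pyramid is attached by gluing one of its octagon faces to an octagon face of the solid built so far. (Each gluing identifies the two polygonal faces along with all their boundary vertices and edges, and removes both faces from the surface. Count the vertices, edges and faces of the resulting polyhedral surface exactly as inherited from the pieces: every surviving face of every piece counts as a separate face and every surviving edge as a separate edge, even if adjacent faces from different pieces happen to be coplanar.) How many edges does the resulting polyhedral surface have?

An octagonal antiprism: V=16, E=32, F=18.
Attach an octagonal pyramid (V=9, E=16, F=9) along an 8-gon: merge 8 vertices and 8 edges, delete both glued faces → V=17, E=40, F=25.
Check: V − E + F = 17 − 40 + 25 = 2.

40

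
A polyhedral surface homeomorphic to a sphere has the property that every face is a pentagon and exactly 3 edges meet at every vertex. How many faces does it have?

Each face has 5 edges and each edge borders two faces, so 2E = 5F.
Each vertex has degree 3, so 3V = 2E and hence V = 5F/3.
Euler: V − E + F = 2 ⇒ (5F/3) − (5F/2) + F = 2.
Multiply by 6: (10 − 15 + 6)F = 12, i.e. 1F = 12.
So F = 12, E = 5·12/2 = 30, V = 5·12/3 = 20.

12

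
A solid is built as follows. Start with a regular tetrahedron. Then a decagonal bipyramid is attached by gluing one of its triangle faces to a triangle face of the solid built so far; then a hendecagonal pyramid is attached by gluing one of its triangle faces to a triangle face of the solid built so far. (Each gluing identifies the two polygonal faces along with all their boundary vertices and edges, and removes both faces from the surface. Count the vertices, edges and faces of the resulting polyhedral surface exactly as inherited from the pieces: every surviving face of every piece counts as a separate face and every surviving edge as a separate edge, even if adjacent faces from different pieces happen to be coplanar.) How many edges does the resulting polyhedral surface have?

52

A regular tetrahedron: V=4, E=6, F=4.
Attach a decagonal bipyramid (V=12, E=30, F=20) along a 3-gon: merge 3 vertices and 3 edges, delete both glued faces → V=13, E=33, F=22.
Attach a hendecagonal pyramid (V=12, E=22, F=12) along a 3-gon: merge 3 vertices and 3 edges, delete both glued faces → V=22, E=52, F=32.
Check: V − E + F = 22 − 52 + 32 = 2.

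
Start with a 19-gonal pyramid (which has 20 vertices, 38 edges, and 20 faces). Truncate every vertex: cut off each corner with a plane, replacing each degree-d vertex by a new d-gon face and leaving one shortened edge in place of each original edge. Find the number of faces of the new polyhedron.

40

Truncation replaces each original edge-end by a new vertex, so V′ = 2E = 76.
Each original edge survives, and each old vertex of degree d contributes d new edges; summing degrees gives Σd = 2E, so E′ = E + 2E = 3E = 114.
Each original face survives and each original vertex becomes one new face: F′ = F + V = 40.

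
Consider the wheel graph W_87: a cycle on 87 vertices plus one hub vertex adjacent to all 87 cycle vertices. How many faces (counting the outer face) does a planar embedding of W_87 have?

W_87 has V = 87 + 1 = 88 vertices and E = 2·87 = 174 edges.
By Euler's formula F = 2 − V + E = 2 − 88 + 174 = 88.

88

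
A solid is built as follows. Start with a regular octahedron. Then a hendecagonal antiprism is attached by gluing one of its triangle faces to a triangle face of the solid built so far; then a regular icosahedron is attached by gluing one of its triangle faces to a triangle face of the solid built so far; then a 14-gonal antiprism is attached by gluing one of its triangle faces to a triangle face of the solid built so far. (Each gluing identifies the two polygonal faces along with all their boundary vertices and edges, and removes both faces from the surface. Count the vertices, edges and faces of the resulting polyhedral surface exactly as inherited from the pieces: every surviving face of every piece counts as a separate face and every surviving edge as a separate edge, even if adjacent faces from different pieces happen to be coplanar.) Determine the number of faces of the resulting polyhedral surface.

A regular octahedron: V=6, E=12, F=8.
Attach a hendecagonal antiprism (V=22, E=44, F=24) along a 3-gon: merge 3 vertices and 3 edges, delete both glued faces → V=25, E=53, F=30.
Attach a regular icosahedron (V=12, E=30, F=20) along a 3-gon: merge 3 vertices and 3 edges, delete both glued faces → V=34, E=80, F=48.
Attach a 14-gonal antiprism (V=28, E=56, F=30) along a 3-gon: merge 3 vertices and 3 edges, delete both glued faces → V=59, E=133, F=76.
Check: V − E + F = 59 − 133 + 76 = 2.

76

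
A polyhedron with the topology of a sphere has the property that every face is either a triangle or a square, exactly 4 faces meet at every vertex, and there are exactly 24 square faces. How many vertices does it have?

30

Let x be the number of triangles; then F = 24 + x.
Edge–face incidences: 2E = 4·24 + 3·x = 96 + 3x.
Every vertex has degree 4, so 4V = 2E.
Euler: V − E + F = 2 ⇒ (2E)/4 − E + (24 + x) = 2.
Multiply by 8: 2·(2E) − 4·(2E) + 8·(24 + x) = 16, i.e. 192 + 8x − 2·(96 + 3x) = 16.
Collecting terms: 2x = 16, so x = 8.
Then 2E = 96 + 3·8 = 120, so E = 60, V = 2E/4 = 30, F = 24 + 8 = 32.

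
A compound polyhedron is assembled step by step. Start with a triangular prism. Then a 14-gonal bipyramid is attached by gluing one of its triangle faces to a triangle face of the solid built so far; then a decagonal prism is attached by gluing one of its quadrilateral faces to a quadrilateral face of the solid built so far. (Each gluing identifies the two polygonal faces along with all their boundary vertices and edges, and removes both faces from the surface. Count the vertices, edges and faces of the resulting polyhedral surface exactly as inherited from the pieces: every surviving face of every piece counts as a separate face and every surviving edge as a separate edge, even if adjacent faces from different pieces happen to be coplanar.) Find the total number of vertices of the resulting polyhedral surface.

35

A triangular prism: V=6, E=9, F=5.
Attach a 14-gonal bipyramid (V=16, E=42, F=28) along a 3-gon: merge 3 vertices and 3 edges, delete both glued faces → V=19, E=48, F=31.
Attach a decagonal prism (V=20, E=30, F=12) along a 4-gon: merge 4 vertices and 4 edges, delete both glued faces → V=35, E=74, F=41.
Check: V − E + F = 35 − 74 + 41 = 2.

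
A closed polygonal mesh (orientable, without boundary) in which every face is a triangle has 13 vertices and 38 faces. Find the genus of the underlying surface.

4

Every face is a triangle, so 2E = 3·38 = 114, giving E = 57.
χ = V − E + F = 13 − 57 + 38 = -6.
For a closed orientable surface χ = 2 − 2g, so g = (2 − (-6))/2 = 4.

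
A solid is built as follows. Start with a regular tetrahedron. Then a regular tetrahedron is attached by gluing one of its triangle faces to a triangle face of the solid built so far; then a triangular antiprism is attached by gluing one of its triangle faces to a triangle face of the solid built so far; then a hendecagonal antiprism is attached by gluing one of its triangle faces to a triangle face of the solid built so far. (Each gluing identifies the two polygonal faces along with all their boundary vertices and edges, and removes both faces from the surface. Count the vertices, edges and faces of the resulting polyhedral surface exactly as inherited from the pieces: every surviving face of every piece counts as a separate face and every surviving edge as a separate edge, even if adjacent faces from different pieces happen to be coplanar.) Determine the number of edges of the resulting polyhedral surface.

59

A regular tetrahedron: V=4, E=6, F=4.
Attach a regular tetrahedron (V=4, E=6, F=4) along a 3-gon: merge 3 vertices and 3 edges, delete both glued faces → V=5, E=9, F=6.
Attach a triangular antiprism (V=6, E=12, F=8) along a 3-gon: merge 3 vertices and 3 edges, delete both glued faces → V=8, E=18, F=12.
Attach a hendecagonal antiprism (V=22, E=44, F=24) along a 3-gon: merge 3 vertices and 3 edges, delete both glued faces → V=27, E=59, F=34.
Check: V − E + F = 27 − 59 + 34 = 2.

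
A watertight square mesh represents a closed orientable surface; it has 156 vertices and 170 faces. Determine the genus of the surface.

8

Every face is a square, so 2E = 4·170 = 680, giving E = 340.
χ = V − E + F = 156 − 340 + 170 = -14.
For a closed orientable surface χ = 2 − 2g, so g = (2 − (-14))/2 = 8.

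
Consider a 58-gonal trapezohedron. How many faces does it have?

116

The n-trapezohedron (dual of the n-antiprism) has V = 2·58 + 2 = 118, E = 4·58 = 232, F = 2·58 = 116.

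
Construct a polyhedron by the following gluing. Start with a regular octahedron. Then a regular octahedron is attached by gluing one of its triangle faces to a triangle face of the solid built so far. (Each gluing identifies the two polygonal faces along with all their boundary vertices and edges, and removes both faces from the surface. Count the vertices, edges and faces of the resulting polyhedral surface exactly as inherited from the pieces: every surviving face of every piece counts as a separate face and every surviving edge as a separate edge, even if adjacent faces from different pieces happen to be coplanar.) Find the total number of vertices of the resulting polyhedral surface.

9

A regular octahedron: V=6, E=12, F=8.
Attach a regular octahedron (V=6, E=12, F=8) along a 3-gon: merge 3 vertices and 3 edges, delete both glued faces → V=9, E=21, F=14.
Check: V − E + F = 9 − 21 + 14 = 2.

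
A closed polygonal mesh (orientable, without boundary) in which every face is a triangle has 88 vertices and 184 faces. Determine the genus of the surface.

3

Every face is a triangle, so 2E = 3·184 = 552, giving E = 276.
χ = V − E + F = 88 − 276 + 184 = -4.
For a closed orientable surface χ = 2 − 2g, so g = (2 − (-4))/2 = 3.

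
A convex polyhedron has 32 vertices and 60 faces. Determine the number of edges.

Here V − E + F = 2.
E = V + F − (2) = 32 + 60 − (2) = 90.

90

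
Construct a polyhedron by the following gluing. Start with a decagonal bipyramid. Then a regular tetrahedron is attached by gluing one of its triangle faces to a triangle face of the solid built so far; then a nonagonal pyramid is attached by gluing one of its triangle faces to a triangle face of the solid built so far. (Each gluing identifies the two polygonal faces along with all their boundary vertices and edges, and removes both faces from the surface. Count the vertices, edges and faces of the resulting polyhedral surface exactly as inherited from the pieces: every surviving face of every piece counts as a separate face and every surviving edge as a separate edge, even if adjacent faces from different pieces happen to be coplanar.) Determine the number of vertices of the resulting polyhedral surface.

20

A decagonal bipyramid: V=12, E=30, F=20.
Attach a regular tetrahedron (V=4, E=6, F=4) along a 3-gon: merge 3 vertices and 3 edges, delete both glued faces → V=13, E=33, F=22.
Attach a nonagonal pyramid (V=10, E=18, F=10) along a 3-gon: merge 3 vertices and 3 edges, delete both glued faces → V=20, E=48, F=30.
Check: V − E + F = 20 − 48 + 30 = 2.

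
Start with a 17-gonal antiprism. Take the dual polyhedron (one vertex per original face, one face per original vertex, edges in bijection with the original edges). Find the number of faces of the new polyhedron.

The base solid has V = 34, E = 68, F = 36.
The dual swaps V and F and preserves E: V′ = F = 36, E′ = E = 68, F′ = V = 34.

34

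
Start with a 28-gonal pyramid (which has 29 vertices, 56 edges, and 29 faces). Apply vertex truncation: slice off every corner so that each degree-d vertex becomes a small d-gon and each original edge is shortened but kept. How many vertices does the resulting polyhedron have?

112

Truncation replaces each original edge-end by a new vertex, so V′ = 2E = 112.
Each original edge survives, and each old vertex of degree d contributes d new edges; summing degrees gives Σd = 2E, so E′ = E + 2E = 3E = 168.
Each original face survives and each original vertex becomes one new face: F′ = F + V = 58.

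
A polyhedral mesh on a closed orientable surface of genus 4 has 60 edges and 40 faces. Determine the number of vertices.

For a closed orientable surface of genus 4, χ = 2 − 2·4 = -6.
V = -6 + E − F = -6 + 60 − 40 = 14.

14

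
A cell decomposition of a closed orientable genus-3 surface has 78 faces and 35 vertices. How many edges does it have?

For a closed orientable surface of genus 3, χ = 2 − 2·3 = -4.
E = V + F − (-4) = 35 + 78 − (-4) = 117.

117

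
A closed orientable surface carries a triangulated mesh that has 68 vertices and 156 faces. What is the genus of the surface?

Every face is a triangle, so 2E = 3·156 = 468, giving E = 234.
χ = V − E + F = 68 − 234 + 156 = -10.
For a closed orientable surface χ = 2 − 2g, so g = (2 − (-10))/2 = 6.

6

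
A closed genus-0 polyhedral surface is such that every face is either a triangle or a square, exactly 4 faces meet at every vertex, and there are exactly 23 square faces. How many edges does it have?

58

Let x be the number of triangles; then F = 23 + x.
Edge–face incidences: 2E = 4·23 + 3·x = 92 + 3x.
Every vertex has degree 4, so 4V = 2E.
Euler: V − E + F = 2 ⇒ (2E)/4 − E + (23 + x) = 2.
Multiply by 8: 2·(2E) − 4·(2E) + 8·(23 + x) = 16, i.e. 184 + 8x − 2·(92 + 3x) = 16.
Collecting terms: 2x = 16, so x = 8.
Then 2E = 92 + 3·8 = 116, so E = 58, V = 2E/4 = 29, F = 23 + 8 = 31.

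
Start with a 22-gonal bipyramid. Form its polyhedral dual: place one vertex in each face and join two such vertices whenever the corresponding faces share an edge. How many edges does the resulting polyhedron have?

The base solid has V = 24, E = 66, F = 44.
The dual swaps V and F and preserves E: V′ = F = 44, E′ = E = 66, F′ = V = 24.

66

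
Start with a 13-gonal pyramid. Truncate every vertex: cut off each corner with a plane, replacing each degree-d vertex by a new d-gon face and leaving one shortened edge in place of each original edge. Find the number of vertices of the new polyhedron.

The base solid has V = 14, E = 26, F = 14.
Truncation replaces each original edge-end by a new vertex, so V′ = 2E = 52.
Each original edge survives, and each old vertex of degree d contributes d new edges; summing degrees gives Σd = 2E, so E′ = E + 2E = 3E = 78.
Each original face survives and each original vertex becomes one new face: F′ = F + V = 28.

52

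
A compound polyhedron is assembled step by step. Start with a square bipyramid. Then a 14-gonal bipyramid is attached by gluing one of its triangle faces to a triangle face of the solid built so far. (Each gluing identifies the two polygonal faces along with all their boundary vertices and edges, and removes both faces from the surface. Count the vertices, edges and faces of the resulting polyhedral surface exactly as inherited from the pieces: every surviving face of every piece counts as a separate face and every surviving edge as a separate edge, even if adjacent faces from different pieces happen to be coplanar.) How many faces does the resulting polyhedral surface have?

A square bipyramid: V=6, E=12, F=8.
Attach a 14-gonal bipyramid (V=16, E=42, F=28) along a 3-gon: merge 3 vertices and 3 edges, delete both glued faces → V=19, E=51, F=34.
Check: V − E + F = 19 − 51 + 34 = 2.

34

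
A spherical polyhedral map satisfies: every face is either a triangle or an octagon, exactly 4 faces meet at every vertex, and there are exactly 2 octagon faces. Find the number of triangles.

16

Let x be the number of triangles; then F = 2 + x.
Edge–face incidences: 2E = 8·2 + 3·x = 16 + 3x.
Every vertex has degree 4, so 4V = 2E.
Euler: V − E + F = 2 ⇒ (2E)/4 − E + (2 + x) = 2.
Multiply by 8: 2·(2E) − 4·(2E) + 8·(2 + x) = 16, i.e. 16 + 8x − 2·(16 + 3x) = 16.
Collecting terms: 2x − 16 = 16, so 2x = 32, so x = 16.
Then 2E = 16 + 3·16 = 64, so E = 32, V = 2E/4 = 16, F = 2 + 16 = 18.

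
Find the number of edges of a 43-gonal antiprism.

172

An antiprism on an n-gon has two n-gon caps and 2n triangles: V = 2·43 = 86, E = 4·43 = 172, F = 2·43 + 2 = 88.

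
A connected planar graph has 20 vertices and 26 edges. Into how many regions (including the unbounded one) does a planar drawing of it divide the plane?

8

Euler's formula for a connected plane graph: V − E + F = 2, so F = 2 − 20 + 26 = 8.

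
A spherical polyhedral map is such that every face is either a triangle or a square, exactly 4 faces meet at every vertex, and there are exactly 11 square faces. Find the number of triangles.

Let x be the number of triangles; then F = 11 + x.
Edge–face incidences: 2E = 4·11 + 3·x = 44 + 3x.
Every vertex has degree 4, so 4V = 2E.
Euler: V − E + F = 2 ⇒ (2E)/4 − E + (11 + x) = 2.
Multiply by 8: 2·(2E) − 4·(2E) + 8·(11 + x) = 16, i.e. 88 + 8x − 2·(44 + 3x) = 16.
Collecting terms: 2x = 16, so x = 8.
Then 2E = 44 + 3·8 = 68, so E = 34, V = 2E/4 = 17, F = 11 + 8 = 19.

8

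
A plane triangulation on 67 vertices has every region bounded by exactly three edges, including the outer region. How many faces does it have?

130

In a plane triangulation 3F = 2E and V − E + F = 2, so F = 2V − 4 = 2·67 − 4 = 130.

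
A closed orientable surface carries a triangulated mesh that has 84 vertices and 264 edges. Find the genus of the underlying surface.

3

Every face is a triangle and each edge borders two faces, so 3F = 2·264, giving F = 176.
χ = V − E + F = 84 − 264 + 176 = -4.
For a closed orientable surface χ = 2 − 2g, so g = (2 − (-4))/2 = 3.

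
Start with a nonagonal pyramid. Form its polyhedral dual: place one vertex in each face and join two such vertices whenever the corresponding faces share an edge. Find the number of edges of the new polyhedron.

The base solid has V = 10, E = 18, F = 10.
The dual swaps V and F and preserves E: V′ = F = 10, E′ = E = 18, F′ = V = 10.

18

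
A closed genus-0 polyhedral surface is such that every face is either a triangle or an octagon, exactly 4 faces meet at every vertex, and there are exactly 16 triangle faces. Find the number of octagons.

2

Let x be the number of octagons; then F = 16 + x.
Edge–face incidences: 2E = 3·16 + 8·x = 48 + 8x.
Every vertex has degree 4, so 4V = 2E.
Euler: V − E + F = 2 ⇒ (2E)/4 − E + (16 + x) = 2.
Multiply by 8: 2·(2E) − 4·(2E) + 8·(16 + x) = 16, i.e. 128 + 8x − 2·(48 + 8x) = 16.
Collecting terms: −8x + 32 = 16, so −8x = −16, so x = 2.
Then 2E = 48 + 8·2 = 64, so E = 32, V = 2E/4 = 16, F = 16 + 2 = 18.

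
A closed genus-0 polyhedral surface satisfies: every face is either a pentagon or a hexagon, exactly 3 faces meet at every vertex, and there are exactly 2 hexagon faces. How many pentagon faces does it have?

Let x be the number of pentagons; then F = 2 + x.
Edge–face incidences: 2E = 6·2 + 5·x = 12 + 5x.
Every vertex has degree 3, so 3V = 2E.
Euler: V − E + F = 2 ⇒ (2E)/3 − E + (2 + x) = 2.
Multiply by 6: 2·(2E) − 3·(2E) + 6·(2 + x) = 12, i.e. 12 + 6x − (12 + 5x) = 12.
Collecting terms: x = 12.
Then 2E = 12 + 5·12 = 72, so E = 36, V = 2E/3 = 24, F = 2 + 12 = 14.

12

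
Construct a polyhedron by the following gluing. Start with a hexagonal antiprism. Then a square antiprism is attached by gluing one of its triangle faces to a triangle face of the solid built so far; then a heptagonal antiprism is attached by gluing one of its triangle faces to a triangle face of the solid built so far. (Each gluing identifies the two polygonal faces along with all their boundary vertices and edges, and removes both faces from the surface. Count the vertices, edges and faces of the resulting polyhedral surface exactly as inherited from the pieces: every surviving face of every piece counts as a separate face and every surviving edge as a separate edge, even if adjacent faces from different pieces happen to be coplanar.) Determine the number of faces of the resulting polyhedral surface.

A hexagonal antiprism: V=12, E=24, F=14.
Attach a square antiprism (V=8, E=16, F=10) along a 3-gon: merge 3 vertices and 3 edges, delete both glued faces → V=17, E=37, F=22.
Attach a heptagonal antiprism (V=14, E=28, F=16) along a 3-gon: merge 3 vertices and 3 edges, delete both glued faces → V=28, E=62, F=36.
Check: V − E + F = 28 − 62 + 36 = 2.

36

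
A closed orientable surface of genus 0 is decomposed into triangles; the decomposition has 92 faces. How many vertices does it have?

48

χ = 2 − 2·0 = 2, and every face is a triangle so 3F = 2E.
E = 3·92/2 = 138. Then V = 2 + E − F = 2 + 138 − 92 = 48.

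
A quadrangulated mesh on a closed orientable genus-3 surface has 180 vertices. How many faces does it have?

184

χ = 2 − 2·3 = -4, and every face is a square so 4F = 2E.
V − E + F = -4 with E = 4F/2 gives 180 − (4/2 − 1)·F = -4, so F = 184 and E = 368.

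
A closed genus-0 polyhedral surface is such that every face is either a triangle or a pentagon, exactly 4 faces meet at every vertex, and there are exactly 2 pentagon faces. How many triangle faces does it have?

Let x be the number of triangles; then F = 2 + x.
Edge–face incidences: 2E = 5·2 + 3·x = 10 + 3x.
Every vertex has degree 4, so 4V = 2E.
Euler: V − E + F = 2 ⇒ (2E)/4 − E + (2 + x) = 2.
Multiply by 8: 2·(2E) − 4·(2E) + 8·(2 + x) = 16, i.e. 16 + 8x − 2·(10 + 3x) = 16.
Collecting terms: 2x − 4 = 16, so 2x = 20, so x = 10.
Then 2E = 10 + 3·10 = 40, so E = 20, V = 2E/4 = 10, F = 2 + 10 = 12.

10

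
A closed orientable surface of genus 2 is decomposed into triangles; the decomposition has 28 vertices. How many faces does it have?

χ = 2 − 2·2 = -2, and every face is a triangle so 3F = 2E.
V − E + F = -2 with E = 3F/2 gives 28 − (3/2 − 1)·F = -2, so F = 60 and E = 90.

60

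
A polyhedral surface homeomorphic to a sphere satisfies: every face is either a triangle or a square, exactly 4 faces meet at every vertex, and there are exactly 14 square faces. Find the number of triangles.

Let x be the number of triangles; then F = 14 + x.
Edge–face incidences: 2E = 4·14 + 3·x = 56 + 3x.
Every vertex has degree 4, so 4V = 2E.
Euler: V − E + F = 2 ⇒ (2E)/4 − E + (14 + x) = 2.
Multiply by 8: 2·(2E) − 4·(2E) + 8·(14 + x) = 16, i.e. 112 + 8x − 2·(56 + 3x) = 16.
Collecting terms: 2x = 16, so x = 8.
Then 2E = 56 + 3·8 = 80, so E = 40, V = 2E/4 = 20, F = 14 + 8 = 22.

8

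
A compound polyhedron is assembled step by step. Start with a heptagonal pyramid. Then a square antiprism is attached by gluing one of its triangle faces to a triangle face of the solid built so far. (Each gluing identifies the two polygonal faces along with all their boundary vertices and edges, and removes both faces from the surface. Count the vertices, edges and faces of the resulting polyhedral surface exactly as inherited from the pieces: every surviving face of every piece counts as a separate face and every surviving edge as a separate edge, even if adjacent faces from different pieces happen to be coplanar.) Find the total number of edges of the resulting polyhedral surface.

A heptagonal pyramid: V=8, E=14, F=8.
Attach a square antiprism (V=8, E=16, F=10) along a 3-gon: merge 3 vertices and 3 edges, delete both glued faces → V=13, E=27, F=16.
Check: V − E + F = 13 − 27 + 16 = 2.

27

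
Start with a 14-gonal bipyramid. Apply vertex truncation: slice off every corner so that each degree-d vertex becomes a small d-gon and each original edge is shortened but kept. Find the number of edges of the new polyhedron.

126

The base solid has V = 16, E = 42, F = 28.
Truncation replaces each original edge-end by a new vertex, so V′ = 2E = 84.
Each original edge survives, and each old vertex of degree d contributes d new edges; summing degrees gives Σd = 2E, so E′ = E + 2E = 3E = 126.
Each original face survives and each original vertex becomes one new face: F′ = F + V = 44.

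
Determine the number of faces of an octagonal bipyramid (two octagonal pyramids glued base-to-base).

A bipyramid over an n-gon has 2n triangular faces and n + 2 vertices: V = 8 + 2 = 10, E = 3·8 = 24, F = 2·8 = 16.

16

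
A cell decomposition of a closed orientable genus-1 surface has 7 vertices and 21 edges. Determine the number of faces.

14

For a closed orientable surface of genus 1, χ = 2 − 2·1 = 0.
F = 0 − V + E = 0 − 7 + 21 = 14.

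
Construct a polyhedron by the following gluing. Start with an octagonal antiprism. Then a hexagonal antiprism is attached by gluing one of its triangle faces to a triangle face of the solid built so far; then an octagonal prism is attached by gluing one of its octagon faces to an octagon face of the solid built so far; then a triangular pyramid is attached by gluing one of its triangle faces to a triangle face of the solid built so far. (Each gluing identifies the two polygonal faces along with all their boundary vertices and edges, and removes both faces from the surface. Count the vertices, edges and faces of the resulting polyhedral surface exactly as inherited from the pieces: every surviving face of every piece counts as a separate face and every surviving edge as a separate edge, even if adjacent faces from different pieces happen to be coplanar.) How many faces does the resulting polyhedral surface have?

An octagonal antiprism: V=16, E=32, F=18.
Attach a hexagonal antiprism (V=12, E=24, F=14) along a 3-gon: merge 3 vertices and 3 edges, delete both glued faces → V=25, E=53, F=30.
Attach an octagonal prism (V=16, E=24, F=10) along an 8-gon: merge 8 vertices and 8 edges, delete both glued faces → V=33, E=69, F=38.
Attach a triangular pyramid (V=4, E=6, F=4) along a 3-gon: merge 3 vertices and 3 edges, delete both glued faces → V=34, E=72, F=40.
Check: V − E + F = 34 − 72 + 40 = 2.

40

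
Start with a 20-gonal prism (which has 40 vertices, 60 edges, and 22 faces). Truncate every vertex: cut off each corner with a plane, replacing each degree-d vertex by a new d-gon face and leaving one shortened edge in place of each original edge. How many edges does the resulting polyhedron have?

180

Truncation replaces each original edge-end by a new vertex, so V′ = 2E = 120.
Each original edge survives, and each old vertex of degree d contributes d new edges; summing degrees gives Σd = 2E, so E′ = E + 2E = 3E = 180.
Each original face survives and each original vertex becomes one new face: F′ = F + V = 62.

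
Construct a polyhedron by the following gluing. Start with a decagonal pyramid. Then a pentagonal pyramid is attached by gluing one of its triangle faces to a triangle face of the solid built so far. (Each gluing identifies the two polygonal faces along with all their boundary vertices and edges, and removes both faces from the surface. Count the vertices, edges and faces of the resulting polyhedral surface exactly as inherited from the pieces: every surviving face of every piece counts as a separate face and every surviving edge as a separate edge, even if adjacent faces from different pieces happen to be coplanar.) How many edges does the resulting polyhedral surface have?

27

A decagonal pyramid: V=11, E=20, F=11.
Attach a pentagonal pyramid (V=6, E=10, F=6) along a 3-gon: merge 3 vertices and 3 edges, delete both glued faces → V=14, E=27, F=15.
Check: V − E + F = 14 − 27 + 15 = 2.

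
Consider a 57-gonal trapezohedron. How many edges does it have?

The n-trapezohedron (dual of the n-antiprism) has V = 2·57 + 2 = 116, E = 4·57 = 228, F = 2·57 = 114.

228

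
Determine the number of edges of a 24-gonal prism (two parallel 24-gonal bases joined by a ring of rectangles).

72

A prism on an n-gon has two n-gon bases and n rectangular sides: V = 2·24 = 48, E = 3·24 = 72, F = 24 + 2 = 26.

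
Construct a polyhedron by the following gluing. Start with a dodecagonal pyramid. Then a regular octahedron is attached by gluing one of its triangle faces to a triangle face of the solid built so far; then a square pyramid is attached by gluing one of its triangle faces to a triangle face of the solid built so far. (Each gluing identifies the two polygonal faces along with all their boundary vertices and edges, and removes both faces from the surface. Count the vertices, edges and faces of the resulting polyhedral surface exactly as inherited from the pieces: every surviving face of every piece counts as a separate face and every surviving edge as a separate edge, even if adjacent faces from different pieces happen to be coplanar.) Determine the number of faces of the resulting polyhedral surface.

22

A dodecagonal pyramid: V=13, E=24, F=13.
Attach a regular octahedron (V=6, E=12, F=8) along a 3-gon: merge 3 vertices and 3 edges, delete both glued faces → V=16, E=33, F=19.
Attach a square pyramid (V=5, E=8, F=5) along a 3-gon: merge 3 vertices and 3 edges, delete both glued faces → V=18, E=38, F=22.
Check: V − E + F = 18 − 38 + 22 = 2.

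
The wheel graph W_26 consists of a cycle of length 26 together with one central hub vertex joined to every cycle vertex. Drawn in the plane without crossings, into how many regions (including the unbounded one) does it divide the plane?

W_26 has V = 26 + 1 = 27 vertices and E = 2·26 = 52 edges.
By Euler's formula F = 2 − V + E = 2 − 27 + 52 = 27.

27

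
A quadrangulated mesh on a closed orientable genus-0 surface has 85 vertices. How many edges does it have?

166

χ = 2 − 2·0 = 2, and every face is a square so 4F = 2E.
V − E + F = 2 with E = 4F/2 gives 85 − (4/2 − 1)·F = 2, so F = 83 and E = 166.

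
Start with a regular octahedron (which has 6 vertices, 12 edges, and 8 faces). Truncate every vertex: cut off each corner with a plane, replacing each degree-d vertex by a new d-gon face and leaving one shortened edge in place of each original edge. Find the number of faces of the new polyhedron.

14

Truncation replaces each original edge-end by a new vertex, so V′ = 2E = 24.
Each original edge survives, and each old vertex of degree d contributes d new edges; summing degrees gives Σd = 2E, so E′ = E + 2E = 3E = 36.
Each original face survives and each original vertex becomes one new face: F′ = F + V = 14.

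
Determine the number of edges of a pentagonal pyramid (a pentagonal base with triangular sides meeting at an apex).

10

A pyramid on an n-gon base has one n-gon and n triangles: V = 5 + 1 = 6, E = 2·5 = 10, F = 5 + 1 = 6.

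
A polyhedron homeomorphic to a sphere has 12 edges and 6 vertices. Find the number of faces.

8

Here V − E + F = 2.
F = 2 − V + E = 2 − 6 + 12 = 8.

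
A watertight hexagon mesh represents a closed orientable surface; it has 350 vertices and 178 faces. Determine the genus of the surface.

Every face is a hexagon, so 2E = 6·178 = 1068, giving E = 534.
χ = V − E + F = 350 − 534 + 178 = -6.
For a closed orientable surface χ = 2 − 2g, so g = (2 − (-6))/2 = 4.

4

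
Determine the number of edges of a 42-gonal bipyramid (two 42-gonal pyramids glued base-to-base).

A bipyramid over an n-gon has 2n triangular faces and n + 2 vertices: V = 42 + 2 = 44, E = 3·42 = 126, F = 2·42 = 84.

126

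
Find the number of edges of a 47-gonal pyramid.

A pyramid on an n-gon base has one n-gon and n triangles: V = 47 + 1 = 48, E = 2·47 = 94, F = 47 + 1 = 48.

94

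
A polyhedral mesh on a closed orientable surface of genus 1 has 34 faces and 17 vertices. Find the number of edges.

For a closed orientable surface of genus 1, χ = 2 − 2·1 = 0.
E = V + F − (0) = 17 + 34 − (0) = 51.

51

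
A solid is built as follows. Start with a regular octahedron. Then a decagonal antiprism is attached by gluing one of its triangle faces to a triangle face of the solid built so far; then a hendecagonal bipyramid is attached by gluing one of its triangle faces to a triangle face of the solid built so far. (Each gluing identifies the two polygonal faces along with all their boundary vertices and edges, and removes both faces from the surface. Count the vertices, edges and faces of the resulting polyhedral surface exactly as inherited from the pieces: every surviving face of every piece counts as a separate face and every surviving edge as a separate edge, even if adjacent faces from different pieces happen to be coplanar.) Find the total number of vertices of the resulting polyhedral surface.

A regular octahedron: V=6, E=12, F=8.
Attach a decagonal antiprism (V=20, E=40, F=22) along a 3-gon: merge 3 vertices and 3 edges, delete both glued faces → V=23, E=49, F=28.
Attach a hendecagonal bipyramid (V=13, E=33, F=22) along a 3-gon: merge 3 vertices and 3 edges, delete both glued faces → V=33, E=79, F=48.
Check: V − E + F = 33 − 79 + 48 = 2.

33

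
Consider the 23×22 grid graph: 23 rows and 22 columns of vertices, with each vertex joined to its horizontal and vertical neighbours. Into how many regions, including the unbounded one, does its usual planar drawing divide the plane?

The grid has V = 23·22 = 506 vertices and E = 23·21 + 22·22 = 967 edges.
F = 2 − V + E = 2 − 506 + 967 = 463.

463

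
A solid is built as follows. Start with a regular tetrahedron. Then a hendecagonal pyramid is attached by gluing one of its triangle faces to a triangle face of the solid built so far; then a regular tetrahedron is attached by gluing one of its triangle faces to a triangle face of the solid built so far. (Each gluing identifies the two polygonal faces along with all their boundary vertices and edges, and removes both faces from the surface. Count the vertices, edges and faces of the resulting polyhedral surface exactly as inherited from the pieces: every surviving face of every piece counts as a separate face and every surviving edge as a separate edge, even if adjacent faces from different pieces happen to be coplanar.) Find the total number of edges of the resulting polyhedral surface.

28

A regular tetrahedron: V=4, E=6, F=4.
Attach a hendecagonal pyramid (V=12, E=22, F=12) along a 3-gon: merge 3 vertices and 3 edges, delete both glued faces → V=13, E=25, F=14.
Attach a regular tetrahedron (V=4, E=6, F=4) along a 3-gon: merge 3 vertices and 3 edges, delete both glued faces → V=14, E=28, F=16.
Check: V − E + F = 14 − 28 + 16 = 2.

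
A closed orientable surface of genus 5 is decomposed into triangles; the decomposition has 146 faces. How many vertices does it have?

65

χ = 2 − 2·5 = -8, and every face is a triangle so 3F = 2E.
E = 3·146/2 = 219. Then V = -8 + E − F = -8 + 219 − 146 = 65.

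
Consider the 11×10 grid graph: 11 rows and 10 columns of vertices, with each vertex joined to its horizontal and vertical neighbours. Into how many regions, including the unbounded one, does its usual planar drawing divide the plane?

91

The grid has V = 11·10 = 110 vertices and E = 11·9 + 10·10 = 199 edges.
F = 2 − V + E = 2 − 110 + 199 = 91.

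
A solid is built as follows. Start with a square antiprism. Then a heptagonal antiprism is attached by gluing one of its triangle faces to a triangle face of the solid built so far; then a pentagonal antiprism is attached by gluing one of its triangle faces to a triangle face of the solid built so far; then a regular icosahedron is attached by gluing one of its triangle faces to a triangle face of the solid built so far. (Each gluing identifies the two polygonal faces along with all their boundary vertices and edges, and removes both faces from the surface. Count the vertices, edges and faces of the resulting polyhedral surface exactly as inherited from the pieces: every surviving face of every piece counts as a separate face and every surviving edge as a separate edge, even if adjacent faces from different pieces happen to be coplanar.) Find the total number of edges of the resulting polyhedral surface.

A square antiprism: V=8, E=16, F=10.
Attach a heptagonal antiprism (V=14, E=28, F=16) along a 3-gon: merge 3 vertices and 3 edges, delete both glued faces → V=19, E=41, F=24.
Attach a pentagonal antiprism (V=10, E=20, F=12) along a 3-gon: merge 3 vertices and 3 edges, delete both glued faces → V=26, E=58, F=34.
Attach a regular icosahedron (V=12, E=30, F=20) along a 3-gon: merge 3 vertices and 3 edges, delete both glued faces → V=35, E=85, F=52.
Check: V − E + F = 35 − 85 + 52 = 2.

85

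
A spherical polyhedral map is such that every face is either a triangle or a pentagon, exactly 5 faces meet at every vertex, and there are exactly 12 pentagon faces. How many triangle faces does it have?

80

Let x be the number of triangles; then F = 12 + x.
Edge–face incidences: 2E = 5·12 + 3·x = 60 + 3x.
Every vertex has degree 5, so 5V = 2E.
Euler: V − E + F = 2 ⇒ (2E)/5 − E + (12 + x) = 2.
Multiply by 10: 2·(2E) − 5·(2E) + 10·(12 + x) = 20, i.e. 120 + 10x − 3·(60 + 3x) = 20.
Collecting terms: x − 60 = 20, so x = 80.
Then 2E = 60 + 3·80 = 300, so E = 150, V = 2E/5 = 60, F = 12 + 80 = 92.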